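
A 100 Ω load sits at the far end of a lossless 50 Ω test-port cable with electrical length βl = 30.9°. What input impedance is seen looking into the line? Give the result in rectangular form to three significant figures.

Z_in ≈ 55.8 − j36.9 Ω

tan(βl) = tan(30.9°) = 0.598
Z_in = Z_0·(Z_L + jZ_0·tanβl)/(Z_0 + jZ_L·tanβl)
     = 50·(100 + j29.9)/(50 + j59.8)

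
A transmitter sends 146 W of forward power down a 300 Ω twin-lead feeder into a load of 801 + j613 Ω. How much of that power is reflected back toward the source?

P_reflected ≈ 57.6 W

|Γ| = |(501 + j613)/(1101 + j613)| = 0.628
|Γ|² = 0.395
P_refl = |Γ|²·P_inc = 57.6 W, P_del = (1 − |Γ|²)·P_inc = 88.4 W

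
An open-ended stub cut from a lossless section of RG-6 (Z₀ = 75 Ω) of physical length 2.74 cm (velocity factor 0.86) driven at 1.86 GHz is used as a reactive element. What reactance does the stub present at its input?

λ = v/f = 0.86·c / 1.86 GHz = 0.139 m
βl = 2π·l/λ = 2π × 0.198 = 71.1°
tan(βl) = 2.92
For an open-ended stub, Z_in = −jZ_0·cot(βl) = −jZ_0/tan(βl)

X_in ≈ -25.7 Ω (capacitive)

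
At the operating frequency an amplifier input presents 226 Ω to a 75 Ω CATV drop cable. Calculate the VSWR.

VSWR ≈ 3.01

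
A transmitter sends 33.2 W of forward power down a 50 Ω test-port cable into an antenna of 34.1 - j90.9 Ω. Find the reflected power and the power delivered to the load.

|Γ| = |(-15.9 − j90.9)/(84.1 − j90.9)| = 0.745
|Γ|² = 0.555
P_refl = |Γ|²·P_inc = 18.4 W, P_del = (1 − |Γ|²)·P_inc = 14.8 W

P_reflected ≈ 18.4 W; P_delivered ≈ 14.8 W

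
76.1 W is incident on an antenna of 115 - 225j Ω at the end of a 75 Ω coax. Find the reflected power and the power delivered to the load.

P_reflected ≈ 45.8 W; P_delivered ≈ 30.3 W

|Γ| = |(40 − j225)/(190 − j225)| = 0.776
|Γ|² = 0.602
P_refl = |Γ|²·P_inc = 45.8 W, P_del = (1 − |Γ|²)·P_inc = 30.3 W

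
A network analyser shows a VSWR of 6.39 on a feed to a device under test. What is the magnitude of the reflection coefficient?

|Γ| ≈ 0.729

|Γ| = (S − 1)/(S + 1) = (6.39 − 1)/(6.39 + 1) = 5.39/7.39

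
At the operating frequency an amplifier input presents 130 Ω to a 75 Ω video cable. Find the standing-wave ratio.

VSWR ≈ 1.73

For a purely resistive load, VSWR = R_L/Z_0 or Z_0/R_L (whichever > 1) = 130/75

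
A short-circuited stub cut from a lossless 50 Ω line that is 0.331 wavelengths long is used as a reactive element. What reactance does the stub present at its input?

X_in ≈ -89.6 Ω (capacitive)

βl = 2π × 0.331 = 119°
tan(βl) = -1.79
For a short-circuited stub, Z_in = jZ_0·tan(βl)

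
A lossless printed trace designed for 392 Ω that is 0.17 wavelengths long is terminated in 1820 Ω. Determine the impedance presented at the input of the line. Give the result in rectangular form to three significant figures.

βl = 2π × 0.17 = 61.2°
tan(βl) = tan(61.2°) = 1.82
Z_in = Z_0·(Z_L + jZ_0·tanβl)/(Z_0 + jZ_L·tanβl)
     = 392·(1820 + j713)/(392 + j3310)

Z_in ≈ 108 − j203 Ω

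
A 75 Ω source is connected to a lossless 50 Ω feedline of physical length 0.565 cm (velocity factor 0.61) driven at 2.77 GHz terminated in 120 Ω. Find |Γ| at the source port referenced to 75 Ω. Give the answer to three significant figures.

|Γ| ≈ 0.376

λ = v/f = 0.61·c / 2.77 GHz = 0.0661 m
βl = 2π·l/λ = 2π × 0.0855 = 30.8°
tan(βl) = 0.596
Z_in = Z_0·(Z_L + jZ_0·tanβl)/(Z_0 + jZ_L·tanβl) = 53.4 − j46.6 Ω
Γ_s = (Z_in − Z_s)/(Z_in + Z_s) = (-21.6 − j46.6)/(128 − j46.6), |Γ_s| = 0.376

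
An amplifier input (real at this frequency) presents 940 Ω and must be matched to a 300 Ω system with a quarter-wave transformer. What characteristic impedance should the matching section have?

Z_qwt ≈ 531 Ω

Z_qwt = √(Z_0·R_L) = √(300 × 940) = √282000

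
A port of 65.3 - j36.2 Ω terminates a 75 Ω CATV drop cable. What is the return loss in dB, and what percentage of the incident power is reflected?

Γ = (-9.7 − j36.2)/(140.3 − j36.2), |Γ| = 0.259
RL = −20·log₁₀(0.259) = 11.7 dB
P_refl/P_inc = |Γ|² = 0.0669

RL ≈ 11.7 dB; 6.69% of incident power reflected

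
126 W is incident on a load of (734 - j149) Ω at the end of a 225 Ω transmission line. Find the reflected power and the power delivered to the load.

|Γ| = |(509 − j149)/(959 − j149)| = 0.546
|Γ|² = 0.299
P_refl = |Γ|²·P_inc = 37.6 W, P_del = (1 − |Γ|²)·P_inc = 88.4 W

P_reflected ≈ 37.6 W; P_delivered ≈ 88.4 W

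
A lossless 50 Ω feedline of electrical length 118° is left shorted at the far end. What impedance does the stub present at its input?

Z_in ≈ −j94 Ω

tan(βl) = -1.88
For a shorted stub, Z_in = jZ_0·tan(βl)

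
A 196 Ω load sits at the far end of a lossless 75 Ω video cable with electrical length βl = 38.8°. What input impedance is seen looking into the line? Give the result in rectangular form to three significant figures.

tan(βl) = tan(38.8°) = 0.804
Z_in = Z_0·(Z_L + jZ_0·tanβl)/(Z_0 + jZ_L·tanβl)
     = 75·(196 + j60.3)/(75 + j158)

Z_in ≈ 59.6 − j64.9 Ω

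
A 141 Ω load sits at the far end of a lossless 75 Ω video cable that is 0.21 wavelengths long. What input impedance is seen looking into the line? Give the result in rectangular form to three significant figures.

Z_in ≈ 41.7 − j13.6 Ω

βl = 2π × 0.21 = 75.6°
tan(βl) = tan(75.6°) = 3.89
Z_in = Z_0·(Z_L + jZ_0·tanβl)/(Z_0 + jZ_L·tanβl)
     = 75·(141 + j292)/(75 + j549)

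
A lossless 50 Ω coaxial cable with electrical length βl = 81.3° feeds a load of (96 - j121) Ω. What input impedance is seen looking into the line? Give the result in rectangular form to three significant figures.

tan(βl) = tan(81.3°) = 6.54
Z_in = Z_0·(Z_L + jZ_0·tanβl)/(Z_0 + jZ_L·tanβl)
     = 50·(96 + j206)/(841 + j627)

Z_in ≈ 9.53 + j5.12 Ω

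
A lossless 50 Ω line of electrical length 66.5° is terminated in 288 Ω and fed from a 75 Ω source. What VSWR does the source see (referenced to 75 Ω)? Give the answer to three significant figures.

VSWR ≈ 7.89

tan(βl) = 2.3
Z_in = Z_0·(Z_L + jZ_0·tanβl)/(Z_0 + jZ_L·tanβl) = 10.3 − j21 Ω
Γ_s = (Z_in − Z_s)/(Z_in + Z_s) = (-64.7 − j21)/(85.3 − j21), |Γ_s| = 0.775
VSWR = (1 + |Γ_s|)/(1 − |Γ_s|)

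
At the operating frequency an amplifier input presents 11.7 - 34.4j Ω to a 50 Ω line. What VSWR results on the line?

Γ = (Z_L − Z_0)/(Z_L + Z_0) = (-38.3 − j34.4)/(61.7 − j34.4)
|Γ| = 51.5/70.6 = 0.729
VSWR = (1 + |Γ|)/(1 − |Γ|) = 1.73/0.271

VSWR ≈ 6.37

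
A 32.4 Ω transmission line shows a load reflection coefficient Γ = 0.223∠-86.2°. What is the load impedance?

Z_L ≈ 30.2 − j14.1 Ω

Z_L = Z_0·(1 + Γ)/(1 − Γ) = 32.4·(1.01 − j0.223)/(0.985 + j0.223)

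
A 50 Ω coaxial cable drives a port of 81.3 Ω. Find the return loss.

RL ≈ 12.5 dB

Γ = (81.3 − 50)/(81.3 + 50) = 0.238
RL = −20·log₁₀|Γ| = −20·log₁₀(0.238)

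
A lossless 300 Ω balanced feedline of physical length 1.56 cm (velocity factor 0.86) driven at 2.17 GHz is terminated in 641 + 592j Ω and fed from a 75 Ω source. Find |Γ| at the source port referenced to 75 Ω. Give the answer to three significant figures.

|Γ| ≈ 0.849

λ = v/f = 0.86·c / 2.17 GHz = 0.119 m
βl = 2π·l/λ = 2π × 0.131 = 47.2°
tan(βl) = 1.08
Z_in = Z_0·(Z_L + jZ_0·tanβl)/(Z_0 + jZ_L·tanβl) = 210 − j380 Ω
Γ_s = (Z_in − Z_s)/(Z_in + Z_s) = (135 − j380)/(285 − j380), |Γ_s| = 0.849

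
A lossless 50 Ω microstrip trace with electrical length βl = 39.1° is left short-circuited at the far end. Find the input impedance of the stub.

tan(βl) = 0.813
For a short-circuited stub, Z_in = jZ_0·tan(βl)

Z_in ≈ +j40.6 Ω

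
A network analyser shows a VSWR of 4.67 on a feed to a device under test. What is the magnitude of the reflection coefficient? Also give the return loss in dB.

|Γ| ≈ 0.647; return loss ≈ 3.78 dB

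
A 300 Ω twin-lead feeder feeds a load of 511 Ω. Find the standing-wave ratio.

VSWR ≈ 1.7

For a purely resistive load, VSWR = R_L/Z_0 or Z_0/R_L (whichever > 1) = 511/300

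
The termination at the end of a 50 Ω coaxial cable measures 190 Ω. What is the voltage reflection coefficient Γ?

Γ = (Z_L − Z_0)/(Z_L + Z_0) = (190 − 50)/(190 + 50) = 140/240

Γ = 0.583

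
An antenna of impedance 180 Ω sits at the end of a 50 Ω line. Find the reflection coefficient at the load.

Γ = (Z_L − Z_0)/(Z_L + Z_0) = (180 − 50)/(180 + 50) = 130/230

Γ = 0.565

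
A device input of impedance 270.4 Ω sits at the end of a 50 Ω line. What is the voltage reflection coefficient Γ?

Γ = 0.688

Γ = (Z_L − Z_0)/(Z_L + Z_0) = (270.4 − 50)/(270.4 + 50) = 220.4/320.4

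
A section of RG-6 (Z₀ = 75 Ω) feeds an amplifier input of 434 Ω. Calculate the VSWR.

VSWR ≈ 5.79

Γ = (434 − 75)/(434 + 75) = 0.705
VSWR = (1 + 0.705)/(1 − 0.705)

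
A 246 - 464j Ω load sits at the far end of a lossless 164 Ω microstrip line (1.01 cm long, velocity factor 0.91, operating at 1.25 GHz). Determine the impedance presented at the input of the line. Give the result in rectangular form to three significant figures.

Z_in ≈ 74.3 − j243 Ω

λ = v/f = 0.91·c / 1.25 GHz = 0.218 m
βl = 2π·l/λ = 2π × 0.0462 = 16.6°
tan(βl) = tan(16.6°) = 0.299
Z_in = Z_0·(Z_L + jZ_0·tanβl)/(Z_0 + jZ_L·tanβl)
     = 164·(246 − j415)/(303 + j73.6)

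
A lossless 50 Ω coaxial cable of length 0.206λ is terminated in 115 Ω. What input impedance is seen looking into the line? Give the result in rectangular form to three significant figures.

βl = 2π × 0.206 = 74.2°
tan(βl) = tan(74.2°) = 3.52
Z_in = Z_0·(Z_L + jZ_0·tanβl)/(Z_0 + jZ_L·tanβl)
     = 50·(115 + j176)/(50 + j405)

Z_in ≈ 23.1 − j11.3 Ω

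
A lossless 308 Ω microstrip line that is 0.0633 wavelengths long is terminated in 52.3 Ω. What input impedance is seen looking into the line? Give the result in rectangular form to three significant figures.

βl = 2π × 0.0633 = 22.8°
tan(βl) = tan(22.8°) = 0.42
Z_in = Z_0·(Z_L + jZ_0·tanβl)/(Z_0 + jZ_L·tanβl)
     = 308·(52.3 + j129)/(308 + j22)

Z_in ≈ 61.2 + j125 Ω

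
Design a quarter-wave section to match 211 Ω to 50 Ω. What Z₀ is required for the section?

Z_qwt ≈ 103 Ω

Z_qwt = √(Z_0·R_L) = √(50 × 211) = √10550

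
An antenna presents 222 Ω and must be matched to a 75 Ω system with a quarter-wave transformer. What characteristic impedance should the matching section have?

Z_qwt ≈ 129 Ω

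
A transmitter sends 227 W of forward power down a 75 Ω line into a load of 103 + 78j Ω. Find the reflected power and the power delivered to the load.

|Γ| = |(28 + j78)/(178 + j78)| = 0.426
|Γ|² = 0.182
P_refl = |Γ|²·P_inc = 41.3 W, P_del = (1 − |Γ|²)·P_inc = 186 W

P_reflected ≈ 41.3 W; P_delivered ≈ 186 W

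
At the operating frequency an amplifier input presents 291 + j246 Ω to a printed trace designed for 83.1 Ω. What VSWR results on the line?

VSWR ≈ 6.13

Γ = (Z_L − Z_0)/(Z_L + Z_0) = (207.9 + j246)/(374.1 + j246)
|Γ| = 322/448 = 0.719
VSWR = (1 + |Γ|)/(1 − |Γ|) = 1.72/0.281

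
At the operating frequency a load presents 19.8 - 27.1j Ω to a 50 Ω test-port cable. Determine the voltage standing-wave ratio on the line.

VSWR ≈ 3.37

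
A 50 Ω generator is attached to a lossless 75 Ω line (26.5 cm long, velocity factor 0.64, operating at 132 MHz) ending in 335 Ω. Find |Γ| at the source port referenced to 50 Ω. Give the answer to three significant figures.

λ = v/f = 0.64·c / 132 MHz = 1.45 m
βl = 2π·l/λ = 2π × 0.182 = 65.6°
tan(βl) = 2.2
Z_in = Z_0·(Z_L + jZ_0·tanβl)/(Z_0 + jZ_L·tanβl) = 20 − j32 Ω
Γ_s = (Z_in − Z_s)/(Z_in + Z_s) = (-30 − j32)/(70 − j32), |Γ_s| = 0.569

|Γ| ≈ 0.569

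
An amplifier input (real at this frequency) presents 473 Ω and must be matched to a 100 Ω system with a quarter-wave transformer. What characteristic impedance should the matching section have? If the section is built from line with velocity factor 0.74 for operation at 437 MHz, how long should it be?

Z_qwt ≈ 217 Ω; length ≈ 12.7 cm

Z_qwt = √(Z_0·R_L) = √(100 × 473) = √47300
λ = 0.74·c/f = 0.508 m, so l = λ/4 = 0.127 m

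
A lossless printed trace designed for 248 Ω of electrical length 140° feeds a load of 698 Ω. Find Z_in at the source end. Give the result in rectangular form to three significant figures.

Z_in ≈ 181 + j219 Ω

tan(βl) = tan(140°) = -0.839
Z_in = Z_0·(Z_L + jZ_0·tanβl)/(Z_0 + jZ_L·tanβl)
     = 248·(698 − j208)/(248 − j586)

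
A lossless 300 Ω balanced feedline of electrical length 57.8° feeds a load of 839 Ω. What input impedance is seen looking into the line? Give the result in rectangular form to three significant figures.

Z_in ≈ 143 − j157 Ω

tan(βl) = tan(57.8°) = 1.59
Z_in = Z_0·(Z_L + jZ_0·tanβl)/(Z_0 + jZ_L·tanβl)
     = 300·(839 + j476)/(300 + j1330)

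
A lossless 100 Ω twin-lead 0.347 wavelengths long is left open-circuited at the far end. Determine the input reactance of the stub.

βl = 2π × 0.347 = 125°
tan(βl) = -1.43
For an open-circuited stub, Z_in = −jZ_0·cot(βl) = −jZ_0/tan(βl)

X_in ≈ 69.8 Ω (inductive)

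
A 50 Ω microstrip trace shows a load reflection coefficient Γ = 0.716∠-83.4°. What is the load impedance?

Z_L ≈ 18.1 − j52.8 Ω

Z_L = Z_0·(1 + Γ)/(1 − Γ) = 50·(1.08 − j0.711)/(0.918 + j0.711)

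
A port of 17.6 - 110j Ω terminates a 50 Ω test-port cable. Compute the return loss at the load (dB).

RL ≈ 1.03 dB

Γ = (-32.4 − j110)/(67.6 − j110), |Γ| = 0.888
RL = −20·log₁₀|Γ| = −20·log₁₀(0.888)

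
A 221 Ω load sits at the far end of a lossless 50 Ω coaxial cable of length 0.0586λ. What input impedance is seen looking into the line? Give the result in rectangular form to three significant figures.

Z_in ≈ 65 − j91.5 Ω

βl = 2π × 0.0586 = 21.1°
tan(βl) = tan(21.1°) = 0.386
Z_in = Z_0·(Z_L + jZ_0·tanβl)/(Z_0 + jZ_L·tanβl)
     = 50·(221 + j19.3)/(50 + j85.3)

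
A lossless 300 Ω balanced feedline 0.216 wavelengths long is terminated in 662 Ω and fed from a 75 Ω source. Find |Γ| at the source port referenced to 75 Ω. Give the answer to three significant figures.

|Γ| ≈ 0.376

βl = 2π × 0.216 = 77.8°
tan(βl) = 4.61
Z_in = Z_0·(Z_L + jZ_0·tanβl)/(Z_0 + jZ_L·tanβl) = 141 − j51.2 Ω
Γ_s = (Z_in − Z_s)/(Z_in + Z_s) = (66 − j51.2)/(216 − j51.2), |Γ_s| = 0.376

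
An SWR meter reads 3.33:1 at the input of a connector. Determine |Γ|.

|Γ| = (S − 1)/(S + 1) = (3.33 − 1)/(3.33 + 1) = 2.33/4.33

|Γ| ≈ 0.538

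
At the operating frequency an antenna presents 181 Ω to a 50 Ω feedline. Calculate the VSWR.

VSWR ≈ 3.62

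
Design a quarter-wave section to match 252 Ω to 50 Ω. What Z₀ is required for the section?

Z_qwt = √(Z_0·R_L) = √(50 × 252) = √12600

Z_qwt ≈ 112 Ω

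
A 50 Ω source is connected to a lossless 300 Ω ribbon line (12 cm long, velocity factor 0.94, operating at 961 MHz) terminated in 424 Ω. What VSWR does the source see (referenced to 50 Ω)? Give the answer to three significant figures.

λ = v/f = 0.94·c / 961 MHz = 0.293 m
βl = 2π·l/λ = 2π × 0.409 = 147°
tan(βl) = -0.644
Z_in = Z_0·(Z_L + jZ_0·tanβl)/(Z_0 + jZ_L·tanβl) = 328 + j105 Ω
Γ_s = (Z_in − Z_s)/(Z_in + Z_s) = (278 + j105)/(378 + j105), |Γ_s| = 0.758
VSWR = (1 + |Γ_s|)/(1 − |Γ_s|)

VSWR ≈ 7.25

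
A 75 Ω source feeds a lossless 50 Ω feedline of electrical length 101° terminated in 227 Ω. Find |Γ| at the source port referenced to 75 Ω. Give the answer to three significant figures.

|Γ| ≈ 0.739

tan(βl) = -5.14
Z_in = Z_0·(Z_L + jZ_0·tanβl)/(Z_0 + jZ_L·tanβl) = 11.4 + j9.23 Ω
Γ_s = (Z_in − Z_s)/(Z_in + Z_s) = (-63.6 + j9.23)/(86.4 + j9.23), |Γ_s| = 0.739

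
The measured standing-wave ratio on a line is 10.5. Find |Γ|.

|Γ| = (S − 1)/(S + 1) = (10.5 − 1)/(10.5 + 1) = 9.5/11.5

|Γ| ≈ 0.826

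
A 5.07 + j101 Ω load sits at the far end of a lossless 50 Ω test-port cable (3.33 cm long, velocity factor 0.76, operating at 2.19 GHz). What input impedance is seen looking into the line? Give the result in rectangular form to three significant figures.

λ = v/f = 0.76·c / 2.19 GHz = 0.104 m
βl = 2π·l/λ = 2π × 0.32 = 115°
tan(βl) = tan(115°) = -2.13
Z_in = Z_0·(Z_L + jZ_0·tanβl)/(Z_0 + jZ_L·tanβl)
     = 50·(5.07 − j5.51)/(265 − j10.8)

Z_in ≈ 0.997 − j0.998 Ω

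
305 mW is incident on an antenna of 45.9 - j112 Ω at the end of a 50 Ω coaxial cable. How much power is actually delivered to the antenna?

P_delivered ≈ 129 mW

|Γ| = |(-4.1 − j112)/(95.9 − j112)| = 0.76
|Γ|² = 0.578
P_refl = |Γ|²·P_inc = 176 mW, P_del = (1 − |Γ|²)·P_inc = 129 mW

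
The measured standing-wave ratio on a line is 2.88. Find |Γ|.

|Γ| ≈ 0.485

|Γ| = (S − 1)/(S + 1) = (2.88 − 1)/(2.88 + 1) = 1.88/3.88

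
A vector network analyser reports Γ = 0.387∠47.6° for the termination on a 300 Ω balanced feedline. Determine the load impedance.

Z_L = Z_0·(1 + Γ)/(1 − Γ) = 300·(1.26 + j0.286)/(0.739 − j0.286)

Z_L ≈ 406 + j273 Ω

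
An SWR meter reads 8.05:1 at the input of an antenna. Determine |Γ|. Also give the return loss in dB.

|Γ| ≈ 0.779; return loss ≈ 2.17 dB

|Γ| = (S − 1)/(S + 1) = (8.05 − 1)/(8.05 + 1) = 7.05/9.05
RL = −20·log₁₀|Γ| = −20·log₁₀(0.779)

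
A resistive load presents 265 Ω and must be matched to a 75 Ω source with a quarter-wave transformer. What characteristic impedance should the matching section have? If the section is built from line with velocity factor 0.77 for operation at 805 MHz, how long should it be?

Z_qwt ≈ 141 Ω; length ≈ 7.17 cm

Z_qwt = √(Z_0·R_L) = √(75 × 265) = √19880
λ = 0.77·c/f = 0.287 m, so l = λ/4 = 0.0717 m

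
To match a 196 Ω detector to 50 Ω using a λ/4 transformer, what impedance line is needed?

Z_qwt ≈ 99 Ω

Z_qwt = √(Z_0·R_L) = √(50 × 196) = √9800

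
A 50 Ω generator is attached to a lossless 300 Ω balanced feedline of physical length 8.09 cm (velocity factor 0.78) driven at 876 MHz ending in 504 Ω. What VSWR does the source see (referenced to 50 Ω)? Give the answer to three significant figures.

VSWR ≈ 4.29

λ = v/f = 0.78·c / 876 MHz = 0.267 m
βl = 2π·l/λ = 2π × 0.303 = 109°
tan(βl) = -2.9
Z_in = Z_0·(Z_L + jZ_0·tanβl)/(Z_0 + jZ_L·tanβl) = 192 + j64.1 Ω
Γ_s = (Z_in − Z_s)/(Z_in + Z_s) = (142 + j64.1)/(242 + j64.1), |Γ_s| = 0.622
VSWR = (1 + |Γ_s|)/(1 − |Γ_s|)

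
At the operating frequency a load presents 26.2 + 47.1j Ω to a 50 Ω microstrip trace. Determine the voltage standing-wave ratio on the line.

Γ = (Z_L − Z_0)/(Z_L + Z_0) = (-23.8 + j47.1)/(76.2 + j47.1)
|Γ| = 52.8/89.6 = 0.589
VSWR = (1 + |Γ|)/(1 − |Γ|) = 1.59/0.411

VSWR ≈ 3.87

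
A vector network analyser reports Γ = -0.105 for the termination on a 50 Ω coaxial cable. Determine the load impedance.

Z_L ≈ 40.5 Ω

Z_L = Z_0·(1 + Γ)/(1 − Γ) = 50·(0.895)/(1.1)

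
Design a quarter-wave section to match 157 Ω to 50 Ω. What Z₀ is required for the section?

Z_qwt = √(Z_0·R_L) = √(50 × 157) = √7850

Z_qwt ≈ 88.6 Ω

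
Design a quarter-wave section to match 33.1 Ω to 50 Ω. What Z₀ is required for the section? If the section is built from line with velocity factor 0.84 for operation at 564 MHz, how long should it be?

Z_qwt = √(Z_0·R_L) = √(50 × 33.1) = √1655
λ = 0.84·c/f = 0.447 m, so l = λ/4 = 0.112 m

Z_qwt ≈ 40.7 Ω; length ≈ 11.2 cm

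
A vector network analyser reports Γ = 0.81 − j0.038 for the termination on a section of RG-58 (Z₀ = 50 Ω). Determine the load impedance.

Z_L ≈ 456 − j101 Ω

Z_L = Z_0·(1 + Γ)/(1 − Γ) = 50·(1.81 − j0.038)/(0.19 + j0.038)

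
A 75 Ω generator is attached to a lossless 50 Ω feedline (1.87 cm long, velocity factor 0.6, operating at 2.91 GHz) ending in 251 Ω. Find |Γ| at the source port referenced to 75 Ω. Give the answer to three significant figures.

|Γ| ≈ 0.753

λ = v/f = 0.6·c / 2.91 GHz = 0.0619 m
βl = 2π·l/λ = 2π × 0.302 = 109°
tan(βl) = -2.93
Z_in = Z_0·(Z_L + jZ_0·tanβl)/(Z_0 + jZ_L·tanβl) = 11.1 + j16.3 Ω
Γ_s = (Z_in − Z_s)/(Z_in + Z_s) = (-63.9 + j16.3)/(86.1 + j16.3), |Γ_s| = 0.753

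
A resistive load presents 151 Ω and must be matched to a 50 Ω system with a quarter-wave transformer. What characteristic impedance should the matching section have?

Z_qwt = √(Z_0·R_L) = √(50 × 151) = √7550

Z_qwt ≈ 86.9 Ω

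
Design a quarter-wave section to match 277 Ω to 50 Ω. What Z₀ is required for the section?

Z_qwt = √(Z_0·R_L) = √(50 × 277) = √13850

Z_qwt ≈ 118 Ω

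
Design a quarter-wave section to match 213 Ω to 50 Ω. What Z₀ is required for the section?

Z_qwt = √(Z_0·R_L) = √(50 × 213) = √10650

Z_qwt ≈ 103 Ω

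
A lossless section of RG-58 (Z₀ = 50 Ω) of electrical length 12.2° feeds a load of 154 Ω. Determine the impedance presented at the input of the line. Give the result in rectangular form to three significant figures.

tan(βl) = tan(12.2°) = 0.216
Z_in = Z_0·(Z_L + jZ_0·tanβl)/(Z_0 + jZ_L·tanβl)
     = 50·(154 + j10.8)/(50 + j33.3)

Z_in ≈ 112 − j63.6 Ω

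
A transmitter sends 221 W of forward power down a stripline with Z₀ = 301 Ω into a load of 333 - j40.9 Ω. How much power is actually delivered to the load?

|Γ| = |(32 − j40.9)/(634 − j40.9)| = 0.0817
|Γ|² = 0.00668
P_refl = |Γ|²·P_inc = 1.48 W, P_del = (1 − |Γ|²)·P_inc = 220 W

P_delivered ≈ 220 W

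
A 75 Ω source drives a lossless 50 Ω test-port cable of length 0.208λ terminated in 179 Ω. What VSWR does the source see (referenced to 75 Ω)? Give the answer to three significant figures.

VSWR ≈ 5.18

βl = 2π × 0.208 = 74.9°
tan(βl) = 3.7
Z_in = Z_0·(Z_L + jZ_0·tanβl)/(Z_0 + jZ_L·tanβl) = 14.9 − j12.4 Ω
Γ_s = (Z_in − Z_s)/(Z_in + Z_s) = (-60.1 − j12.4)/(89.9 − j12.4), |Γ_s| = 0.676
VSWR = (1 + |Γ_s|)/(1 − |Γ_s|)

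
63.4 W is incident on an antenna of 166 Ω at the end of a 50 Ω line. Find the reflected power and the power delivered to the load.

P_reflected ≈ 18.3 W; P_delivered ≈ 45.1 W

Γ = (166 − 50)/(166 + 50) = 0.537
|Γ|² = 0.288
P_refl = |Γ|²·P_inc = 18.3 W, P_del = (1 − |Γ|²)·P_inc = 45.1 W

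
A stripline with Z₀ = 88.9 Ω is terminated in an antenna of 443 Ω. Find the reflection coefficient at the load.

Γ = 0.666

Γ = (Z_L − Z_0)/(Z_L + Z_0) = (443 − 88.9)/(443 + 88.9) = 354.1/531.9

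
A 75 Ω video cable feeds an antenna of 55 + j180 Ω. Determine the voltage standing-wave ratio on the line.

Γ = (Z_L − Z_0)/(Z_L + Z_0) = (-20 + j180)/(130 + j180)
|Γ| = 181/222 = 0.816
VSWR = (1 + |Γ|)/(1 − |Γ|) = 1.82/0.184

VSWR ≈ 9.85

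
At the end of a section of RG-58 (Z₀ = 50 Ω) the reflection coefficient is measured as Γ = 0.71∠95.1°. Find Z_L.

Z_L = Z_0·(1 + Γ)/(1 − Γ) = 50·(0.937 + j0.707)/(1.06 − j0.707)

Z_L ≈ 15.2 + j43.4 Ω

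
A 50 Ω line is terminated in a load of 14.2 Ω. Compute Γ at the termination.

Γ = -0.558

Γ = (Z_L − Z_0)/(Z_L + Z_0) = (14.2 − 50)/(14.2 + 50) = -35.8/64.2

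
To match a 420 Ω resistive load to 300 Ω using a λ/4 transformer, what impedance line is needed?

Z_qwt ≈ 355 Ω

Z_qwt = √(Z_0·R_L) = √(300 × 420) = √126000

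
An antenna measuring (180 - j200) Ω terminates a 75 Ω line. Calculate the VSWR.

VSWR ≈ 5.6

Γ = (Z_L − Z_0)/(Z_L + Z_0) = (105 − j200)/(255 − j200)
|Γ| = 226/324 = 0.697
VSWR = (1 + |Γ|)/(1 − |Γ|) = 1.7/0.303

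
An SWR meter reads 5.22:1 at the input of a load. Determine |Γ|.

|Γ| ≈ 0.678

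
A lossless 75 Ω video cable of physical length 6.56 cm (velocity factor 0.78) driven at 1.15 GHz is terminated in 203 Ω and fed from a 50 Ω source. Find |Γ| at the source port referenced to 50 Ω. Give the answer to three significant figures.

λ = v/f = 0.78·c / 1.15 GHz = 0.203 m
βl = 2π·l/λ = 2π × 0.322 = 116°
tan(βl) = -2.04
Z_in = Z_0·(Z_L + jZ_0·tanβl)/(Z_0 + jZ_L·tanβl) = 33.3 + j30.7 Ω
Γ_s = (Z_in − Z_s)/(Z_in + Z_s) = (-16.7 + j30.7)/(83.3 + j30.7), |Γ_s| = 0.394

|Γ| ≈ 0.394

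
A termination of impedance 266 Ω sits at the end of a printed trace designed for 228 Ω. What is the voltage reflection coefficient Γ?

Γ = 0.0769

Γ = (Z_L − Z_0)/(Z_L + Z_0) = (266 − 228)/(266 + 228) = 38/494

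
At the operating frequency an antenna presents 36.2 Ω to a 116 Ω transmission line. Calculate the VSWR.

VSWR ≈ 3.2

Γ = (36.2 − 116)/(36.2 + 116) = -0.524
VSWR = (1 + 0.524)/(1 − 0.524)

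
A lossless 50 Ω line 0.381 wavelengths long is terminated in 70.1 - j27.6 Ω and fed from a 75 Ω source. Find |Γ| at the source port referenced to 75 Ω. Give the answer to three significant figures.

|Γ| ≈ 0.203

βl = 2π × 0.381 = 137°
tan(βl) = -0.927
Z_in = Z_0·(Z_L + jZ_0·tanβl)/(Z_0 + jZ_L·tanβl) = 67.6 + j28.5 Ω
Γ_s = (Z_in − Z_s)/(Z_in + Z_s) = (-7.39 + j28.5)/(143 + j28.5), |Γ_s| = 0.203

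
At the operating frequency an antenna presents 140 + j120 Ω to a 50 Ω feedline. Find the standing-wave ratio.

Γ = (Z_L − Z_0)/(Z_L + Z_0) = (90 + j120)/(190 + j120)
|Γ| = 150/225 = 0.667
VSWR = (1 + |Γ|)/(1 − |Γ|) = 1.67/0.333

VSWR ≈ 5.01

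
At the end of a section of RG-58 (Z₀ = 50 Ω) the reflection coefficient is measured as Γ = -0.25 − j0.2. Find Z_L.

Z_L ≈ 28 − j12.5 Ω

Z_L = Z_0·(1 + Γ)/(1 − Γ) = 50·(0.75 − j0.2)/(1.25 + j0.2)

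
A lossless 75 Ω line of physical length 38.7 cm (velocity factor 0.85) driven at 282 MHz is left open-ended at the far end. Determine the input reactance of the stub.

X_in ≈ 154 Ω (inductive)

λ = v/f = 0.85·c / 282 MHz = 0.904 m
βl = 2π·l/λ = 2π × 0.428 = 154°
tan(βl) = -0.486
For an open-ended stub, Z_in = −jZ_0·cot(βl) = −jZ_0/tan(βl)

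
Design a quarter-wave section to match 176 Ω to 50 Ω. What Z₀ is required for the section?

Z_qwt ≈ 93.8 Ω

Z_qwt = √(Z_0·R_L) = √(50 × 176) = √8800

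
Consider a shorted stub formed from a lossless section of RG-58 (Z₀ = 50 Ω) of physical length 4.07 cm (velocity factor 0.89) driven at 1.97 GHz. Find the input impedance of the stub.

λ = v/f = 0.89·c / 1.97 GHz = 0.136 m
βl = 2π·l/λ = 2π × 0.3 = 108°
tan(βl) = -3.06
For a shorted stub, Z_in = jZ_0·tan(βl)

Z_in ≈ −j153 Ω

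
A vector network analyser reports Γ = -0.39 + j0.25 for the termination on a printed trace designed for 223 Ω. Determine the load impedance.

Z_L ≈ 87.8 + j55.9 Ω

Z_L = Z_0·(1 + Γ)/(1 − Γ) = 223·(0.61 + j0.25)/(1.39 − j0.25)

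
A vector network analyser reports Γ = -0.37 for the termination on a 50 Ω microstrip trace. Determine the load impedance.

Z_L = Z_0·(1 + Γ)/(1 − Γ) = 50·(0.63)/(1.37)

Z_L ≈ 23 Ω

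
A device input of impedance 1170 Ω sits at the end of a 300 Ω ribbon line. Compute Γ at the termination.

Γ = 0.592

Γ = (Z_L − Z_0)/(Z_L + Z_0) = (1170 − 300)/(1170 + 300) = 870/1470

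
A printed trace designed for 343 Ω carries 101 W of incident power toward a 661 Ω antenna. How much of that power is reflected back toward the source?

Γ = (661 − 343)/(661 + 343) = 0.317
|Γ|² = 0.1
P_refl = |Γ|²·P_inc = 10.1 W, P_del = (1 − |Γ|²)·P_inc = 90.9 W

P_reflected ≈ 10.1 W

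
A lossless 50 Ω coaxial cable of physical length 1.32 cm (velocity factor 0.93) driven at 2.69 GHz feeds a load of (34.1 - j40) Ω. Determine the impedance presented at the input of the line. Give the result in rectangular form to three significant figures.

Z_in ≈ 18.4 − j0.802 Ω

λ = v/f = 0.93·c / 2.69 GHz = 0.104 m
βl = 2π·l/λ = 2π × 0.127 = 45.8°
tan(βl) = tan(45.8°) = 1.03
Z_in = Z_0·(Z_L + jZ_0·tanβl)/(Z_0 + jZ_L·tanβl)
     = 50·(34.1 + j11.4)/(91.2 + j35.1)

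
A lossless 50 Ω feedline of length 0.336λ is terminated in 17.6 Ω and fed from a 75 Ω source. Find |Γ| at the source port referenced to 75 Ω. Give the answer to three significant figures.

|Γ| ≈ 0.442

βl = 2π × 0.336 = 121°
tan(βl) = -1.67
Z_in = Z_0·(Z_L + jZ_0·tanβl)/(Z_0 + jZ_L·tanβl) = 49.5 − j54.3 Ω
Γ_s = (Z_in − Z_s)/(Z_in + Z_s) = (-25.5 − j54.3)/(124 − j54.3), |Γ_s| = 0.442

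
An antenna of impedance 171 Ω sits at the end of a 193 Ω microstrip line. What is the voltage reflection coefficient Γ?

Γ = -0.0604

Γ = (Z_L − Z_0)/(Z_L + Z_0) = (171 − 193)/(171 + 193) = -22/364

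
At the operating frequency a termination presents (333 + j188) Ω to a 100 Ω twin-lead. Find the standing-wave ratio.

VSWR ≈ 4.47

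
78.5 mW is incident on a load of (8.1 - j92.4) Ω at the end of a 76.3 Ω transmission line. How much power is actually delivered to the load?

P_delivered ≈ 12.4 mW

|Γ| = |(-68.2 − j92.4)/(84.4 − j92.4)| = 0.918
|Γ|² = 0.842
P_refl = |Γ|²·P_inc = 66.1 mW, P_del = (1 − |Γ|²)·P_inc = 12.4 mW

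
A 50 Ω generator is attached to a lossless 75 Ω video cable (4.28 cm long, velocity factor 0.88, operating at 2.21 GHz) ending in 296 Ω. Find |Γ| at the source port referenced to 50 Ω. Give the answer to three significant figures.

λ = v/f = 0.88·c / 2.21 GHz = 0.119 m
βl = 2π·l/λ = 2π × 0.358 = 129°
tan(βl) = -1.24
Z_in = Z_0·(Z_L + jZ_0·tanβl)/(Z_0 + jZ_L·tanβl) = 30.2 + j54.5 Ω
Γ_s = (Z_in − Z_s)/(Z_in + Z_s) = (-19.8 + j54.5)/(80.2 + j54.5), |Γ_s| = 0.598

|Γ| ≈ 0.598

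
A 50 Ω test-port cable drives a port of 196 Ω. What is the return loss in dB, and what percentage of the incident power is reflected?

RL ≈ 4.53 dB; 35.2% of incident power reflected

Γ = (196 − 50)/(196 + 50) = 0.593
RL = −20·log₁₀(0.593) = 4.53 dB
P_refl/P_inc = |Γ|² = 0.352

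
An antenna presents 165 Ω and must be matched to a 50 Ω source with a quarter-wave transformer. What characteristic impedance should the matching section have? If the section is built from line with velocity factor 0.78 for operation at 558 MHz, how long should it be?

Z_qwt ≈ 90.8 Ω; length ≈ 10.5 cm

Z_qwt = √(Z_0·R_L) = √(50 × 165) = √8250
λ = 0.78·c/f = 0.419 m, so l = λ/4 = 0.105 m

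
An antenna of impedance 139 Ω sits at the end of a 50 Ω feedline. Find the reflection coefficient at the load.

Γ = (Z_L − Z_0)/(Z_L + Z_0) = (139 − 50)/(139 + 50) = 89/189

Γ = 0.471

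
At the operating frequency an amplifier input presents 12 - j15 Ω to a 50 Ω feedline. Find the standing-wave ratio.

Γ = (Z_L − Z_0)/(Z_L + Z_0) = (-38 − j15)/(62 − j15)
|Γ| = 40.9/63.8 = 0.64
VSWR = (1 + |Γ|)/(1 − |Γ|) = 1.64/0.36

VSWR ≈ 4.56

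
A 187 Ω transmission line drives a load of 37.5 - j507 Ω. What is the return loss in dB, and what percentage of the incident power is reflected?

RL ≈ 0.415 dB; 90.9% of incident power reflected

Γ = (-149.5 − j507)/(224.5 − j507), |Γ| = 0.953
RL = −20·log₁₀(0.953) = 0.415 dB
P_refl/P_inc = |Γ|² = 0.909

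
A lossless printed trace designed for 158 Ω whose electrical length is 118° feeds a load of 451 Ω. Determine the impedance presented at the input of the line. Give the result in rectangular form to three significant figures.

tan(βl) = tan(118°) = -1.88
Z_in = Z_0·(Z_L + jZ_0·tanβl)/(Z_0 + jZ_L·tanβl)
     = 158·(451 − j297)/(158 − j848)

Z_in ≈ 68.6 + j71.2 Ω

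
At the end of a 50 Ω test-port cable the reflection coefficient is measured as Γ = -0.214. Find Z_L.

Z_L = Z_0·(1 + Γ)/(1 − Γ) = 50·(0.786)/(1.21)

Z_L ≈ 32.4 Ω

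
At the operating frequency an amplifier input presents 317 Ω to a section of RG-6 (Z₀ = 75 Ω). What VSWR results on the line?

VSWR ≈ 4.23

For a purely resistive load, VSWR = R_L/Z_0 or Z_0/R_L (whichever > 1) = 317/75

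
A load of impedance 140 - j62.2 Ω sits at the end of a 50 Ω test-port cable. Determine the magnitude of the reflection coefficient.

|Γ| ≈ 0.547

Γ = (Z_L − Z_0)/(Z_L + Z_0) = (90 − j62.2)/(190 − j62.2)
|Γ| = 109/200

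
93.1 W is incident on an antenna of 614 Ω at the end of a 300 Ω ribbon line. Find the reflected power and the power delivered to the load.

P_reflected ≈ 11 W; P_delivered ≈ 82.1 W

Γ = (614 − 300)/(614 + 300) = 0.344
|Γ|² = 0.118
P_refl = |Γ|²·P_inc = 11 W, P_del = (1 − |Γ|²)·P_inc = 82.1 W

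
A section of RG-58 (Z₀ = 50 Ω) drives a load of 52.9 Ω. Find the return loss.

RL ≈ 31 dB

Γ = (52.9 − 50)/(52.9 + 50) = 0.0282
RL = −20·log₁₀|Γ| = −20·log₁₀(0.0282)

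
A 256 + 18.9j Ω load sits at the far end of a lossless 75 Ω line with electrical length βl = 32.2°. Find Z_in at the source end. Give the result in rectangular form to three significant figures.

Z_in ≈ 67.1 − j92.8 Ω

tan(βl) = tan(32.2°) = 0.63
Z_in = Z_0·(Z_L + jZ_0·tanβl)/(Z_0 + jZ_L·tanβl)
     = 75·(256 + j66.1)/(63.1 + j161)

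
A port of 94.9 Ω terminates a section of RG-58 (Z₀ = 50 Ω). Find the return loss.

RL ≈ 10.2 dB

Γ = (94.9 − 50)/(94.9 + 50) = 0.31
RL = −20·log₁₀|Γ| = −20·log₁₀(0.31)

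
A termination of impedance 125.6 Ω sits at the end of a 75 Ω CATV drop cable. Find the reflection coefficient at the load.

Γ = (Z_L − Z_0)/(Z_L + Z_0) = (125.6 − 75)/(125.6 + 75) = 50.6/200.6

Γ = 0.252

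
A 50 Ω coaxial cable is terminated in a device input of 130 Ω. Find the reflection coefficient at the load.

Γ = (Z_L − Z_0)/(Z_L + Z_0) = (130 − 50)/(130 + 50) = 80/180

Γ = 0.444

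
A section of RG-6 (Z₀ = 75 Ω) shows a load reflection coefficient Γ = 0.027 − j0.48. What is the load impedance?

Z_L = Z_0·(1 + Γ)/(1 − Γ) = 75·(1.03 − j0.48)/(0.973 + j0.48)

Z_L ≈ 49 − j61.2 Ω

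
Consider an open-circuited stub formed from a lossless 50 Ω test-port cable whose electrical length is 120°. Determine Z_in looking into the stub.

Z_in ≈ +j28.9 Ω

tan(βl) = -1.73
For an open-circuited stub, Z_in = −jZ_0·cot(βl) = −jZ_0/tan(βl)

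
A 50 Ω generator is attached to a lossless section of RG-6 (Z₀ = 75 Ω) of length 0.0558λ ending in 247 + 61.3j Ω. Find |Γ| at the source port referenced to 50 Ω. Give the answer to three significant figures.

|Γ| ≈ 0.67

βl = 2π × 0.0558 = 20.1°
tan(βl) = 0.366
Z_in = Z_0·(Z_L + jZ_0·tanβl)/(Z_0 + jZ_L·tanβl) = 144 − j121 Ω
Γ_s = (Z_in − Z_s)/(Z_in + Z_s) = (94.2 − j121)/(194 − j121), |Γ_s| = 0.67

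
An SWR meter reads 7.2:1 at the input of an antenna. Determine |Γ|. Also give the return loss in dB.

|Γ| ≈ 0.756; return loss ≈ 2.43 dB

|Γ| = (S − 1)/(S + 1) = (7.2 − 1)/(7.2 + 1) = 6.2/8.2
RL = −20·log₁₀|Γ| = −20·log₁₀(0.756)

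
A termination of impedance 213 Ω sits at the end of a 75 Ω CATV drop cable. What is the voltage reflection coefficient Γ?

Γ = (Z_L − Z_0)/(Z_L + Z_0) = (213 − 75)/(213 + 75) = 138/288

Γ = 0.479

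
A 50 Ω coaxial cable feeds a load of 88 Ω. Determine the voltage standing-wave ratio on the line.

For a purely resistive load, VSWR = R_L/Z_0 or Z_0/R_L (whichever > 1) = 88/50

VSWR ≈ 1.76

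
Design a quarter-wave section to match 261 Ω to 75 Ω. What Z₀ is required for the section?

Z_qwt = √(Z_0·R_L) = √(75 × 261) = √19580

Z_qwt ≈ 140 Ω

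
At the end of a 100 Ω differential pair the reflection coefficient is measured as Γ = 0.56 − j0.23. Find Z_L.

Z_L = Z_0·(1 + Γ)/(1 − Γ) = 100·(1.56 − j0.23)/(0.44 + j0.23)

Z_L ≈ 257 − j187 Ω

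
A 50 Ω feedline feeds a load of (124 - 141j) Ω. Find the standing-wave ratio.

VSWR ≈ 5.92

Γ = (Z_L − Z_0)/(Z_L + Z_0) = (74 − j141)/(174 − j141)
|Γ| = 159/224 = 0.711
VSWR = (1 + |Γ|)/(1 − |Γ|) = 1.71/0.289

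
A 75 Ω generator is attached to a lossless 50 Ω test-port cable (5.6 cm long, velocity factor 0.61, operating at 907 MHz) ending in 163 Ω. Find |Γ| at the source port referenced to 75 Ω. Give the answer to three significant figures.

|Γ| ≈ 0.656

λ = v/f = 0.61·c / 907 MHz = 0.202 m
βl = 2π·l/λ = 2π × 0.278 = 99.9°
tan(βl) = -5.72
Z_in = Z_0·(Z_L + jZ_0·tanβl)/(Z_0 + jZ_L·tanβl) = 15.8 + j7.9 Ω
Γ_s = (Z_in − Z_s)/(Z_in + Z_s) = (-59.2 + j7.9)/(90.8 + j7.9), |Γ_s| = 0.656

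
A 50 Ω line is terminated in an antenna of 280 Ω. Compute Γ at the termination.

Γ = (Z_L − Z_0)/(Z_L + Z_0) = (280 − 50)/(280 + 50) = 230/330

Γ = 0.697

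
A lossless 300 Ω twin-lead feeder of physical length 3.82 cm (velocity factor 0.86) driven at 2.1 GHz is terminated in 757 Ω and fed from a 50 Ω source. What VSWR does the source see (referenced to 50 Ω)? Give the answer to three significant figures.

λ = v/f = 0.86·c / 2.1 GHz = 0.123 m
βl = 2π·l/λ = 2π × 0.311 = 112°
tan(βl) = -2.48
Z_in = Z_0·(Z_L + jZ_0·tanβl)/(Z_0 + jZ_L·tanβl) = 135 + j99.3 Ω
Γ_s = (Z_in − Z_s)/(Z_in + Z_s) = (84.7 + j99.3)/(185 + j99.3), |Γ_s| = 0.622
VSWR = (1 + |Γ_s|)/(1 − |Γ_s|)

VSWR ≈ 4.3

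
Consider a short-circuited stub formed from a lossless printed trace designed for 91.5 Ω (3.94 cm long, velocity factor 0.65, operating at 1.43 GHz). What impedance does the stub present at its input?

λ = v/f = 0.65·c / 1.43 GHz = 0.136 m
βl = 2π·l/λ = 2π × 0.289 = 104°
tan(βl) = -4.01
For a short-circuited stub, Z_in = jZ_0·tan(βl)

Z_in ≈ −j367 Ω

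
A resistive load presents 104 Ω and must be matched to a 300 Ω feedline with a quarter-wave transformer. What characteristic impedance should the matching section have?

Z_qwt ≈ 177 Ω

Z_qwt = √(Z_0·R_L) = √(300 × 104) = √31200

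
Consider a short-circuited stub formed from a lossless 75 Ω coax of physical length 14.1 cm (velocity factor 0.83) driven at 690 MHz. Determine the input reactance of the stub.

X_in ≈ -61.5 Ω (capacitive)

λ = v/f = 0.83·c / 690 MHz = 0.361 m
βl = 2π·l/λ = 2π × 0.391 = 141°
tan(βl) = -0.82
For a short-circuited stub, Z_in = jZ_0·tan(βl)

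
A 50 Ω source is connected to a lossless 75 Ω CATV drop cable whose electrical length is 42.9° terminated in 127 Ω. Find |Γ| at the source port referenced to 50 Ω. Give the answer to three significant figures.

|Γ| ≈ 0.336

tan(βl) = 0.929
Z_in = Z_0·(Z_L + jZ_0·tanβl)/(Z_0 + jZ_L·tanβl) = 68.1 − j37.4 Ω
Γ_s = (Z_in − Z_s)/(Z_in + Z_s) = (18.1 − j37.4)/(118 − j37.4), |Γ_s| = 0.336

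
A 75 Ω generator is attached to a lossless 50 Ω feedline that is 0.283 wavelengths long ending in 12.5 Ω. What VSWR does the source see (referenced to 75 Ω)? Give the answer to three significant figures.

VSWR ≈ 2.82

βl = 2π × 0.283 = 102°
tan(βl) = -4.75
Z_in = Z_0·(Z_L + jZ_0·tanβl)/(Z_0 + jZ_L·tanβl) = 122 − j92.4 Ω
Γ_s = (Z_in − Z_s)/(Z_in + Z_s) = (47.3 − j92.4)/(197 − j92.4), |Γ_s| = 0.476
VSWR = (1 + |Γ_s|)/(1 − |Γ_s|)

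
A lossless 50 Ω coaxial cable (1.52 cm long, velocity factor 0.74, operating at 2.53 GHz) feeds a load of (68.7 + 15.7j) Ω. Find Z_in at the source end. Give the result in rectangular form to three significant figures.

λ = v/f = 0.74·c / 2.53 GHz = 0.0877 m
βl = 2π·l/λ = 2π × 0.173 = 62.4°
tan(βl) = tan(62.4°) = 1.91
Z_in = Z_0·(Z_L + jZ_0·tanβl)/(Z_0 + jZ_L·tanβl)
     = 50·(68.7 + j111)/(20 + j131)

Z_in ≈ 45.3 − j19.3 Ω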